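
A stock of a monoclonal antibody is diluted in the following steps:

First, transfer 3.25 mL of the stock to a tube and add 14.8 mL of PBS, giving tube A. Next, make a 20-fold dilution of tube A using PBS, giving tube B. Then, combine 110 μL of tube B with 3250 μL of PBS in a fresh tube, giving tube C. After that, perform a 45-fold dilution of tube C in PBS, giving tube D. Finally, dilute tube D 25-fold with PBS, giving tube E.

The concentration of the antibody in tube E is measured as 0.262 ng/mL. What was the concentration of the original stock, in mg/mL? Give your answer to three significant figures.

Step 1: 3.25 mL + 14.8 mL = 18.05 mL total → factor 18.05/3.25 = 5.5538
Step 2: 20-fold → factor 20
Step 3: 110 μL + 3250 μL = 3360 μL total → factor 3360/110 = 30.545
Step 4: 45-fold → factor 45
Step 5: 25-fold → factor 25
Overall dilution factor = 5.5538 × 20 × 30.545 × 45 × 25 = 3.817 × 10^6
Stock = 0.262 ng/mL × 3.817 × 10^6 = 1.000 × 10^6 ng/mL = 1.00 mg/mL

1.00 mg/mL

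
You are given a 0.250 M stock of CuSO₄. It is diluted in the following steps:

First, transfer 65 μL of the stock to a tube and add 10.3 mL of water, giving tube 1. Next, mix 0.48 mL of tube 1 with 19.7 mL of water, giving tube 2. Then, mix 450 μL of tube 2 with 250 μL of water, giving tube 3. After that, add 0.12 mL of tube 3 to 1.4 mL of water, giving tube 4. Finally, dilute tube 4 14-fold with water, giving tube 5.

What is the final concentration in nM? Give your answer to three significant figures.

135 nM

Step 1: 65 μL + 10.3 mL = 10365 μL total → factor 10365/65 = 159.46
Step 2: 0.48 mL + 19.7 mL = 20.18 mL total → factor 20.18/0.48 = 42.042
Step 3: 450 μL + 250 μL = 700 μL total → factor 700/450 = 1.5556
Step 4: 0.12 mL + 1.4 mL = 1.52 mL total → factor 1.52/0.12 = 12.667
Step 5: 14-fold → factor 14
Overall dilution factor = 159.46 × 42.042 × 1.5556 × 12.667 × 14 = 1.8493 × 10^6
Final = 0.250 M / 1.8493 × 10^6 = 1.352 × 10^-7 M = 135 nM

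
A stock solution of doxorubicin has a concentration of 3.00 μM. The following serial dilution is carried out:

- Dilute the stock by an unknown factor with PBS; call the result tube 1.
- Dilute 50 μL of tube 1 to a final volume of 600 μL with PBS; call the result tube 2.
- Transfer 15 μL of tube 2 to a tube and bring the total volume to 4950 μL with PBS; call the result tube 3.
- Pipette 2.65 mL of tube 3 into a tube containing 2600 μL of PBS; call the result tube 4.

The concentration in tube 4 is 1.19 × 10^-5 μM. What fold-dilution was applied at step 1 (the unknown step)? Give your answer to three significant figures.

Step 1: unknown factor x
Step 2: 50 μL brought to 600 μL → factor 600/50 = 12
Step 3: 15 μL brought to 4950 μL → factor 4950/15 = 330
Step 4: 2.65 mL + 2600 μL = 5.25 mL total → factor 5.25/2.65 = 1.9811
Product of known-step factors = 7845.3
Overall factor = 3.00 μM / (1.19 × 10^-5 μM) = 2.521 × 10^5
x = 2.521 × 10^5 / 7845.3 = 32.1

32.1-fold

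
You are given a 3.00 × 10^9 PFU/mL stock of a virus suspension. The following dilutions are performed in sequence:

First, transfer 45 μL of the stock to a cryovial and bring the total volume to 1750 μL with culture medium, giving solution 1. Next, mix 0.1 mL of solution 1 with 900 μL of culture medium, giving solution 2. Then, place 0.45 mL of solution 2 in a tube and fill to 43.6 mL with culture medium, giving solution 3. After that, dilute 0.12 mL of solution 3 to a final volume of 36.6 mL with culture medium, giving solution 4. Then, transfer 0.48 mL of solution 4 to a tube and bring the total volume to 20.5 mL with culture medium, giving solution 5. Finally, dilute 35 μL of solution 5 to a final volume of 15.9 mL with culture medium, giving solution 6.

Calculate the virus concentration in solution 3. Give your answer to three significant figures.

Step 1: 45 μL brought to 1750 μL → factor 1750/45 = 38.889
Step 2: 0.1 mL + 900 μL = 1 mL total → factor 1/0.1 = 10
Step 3: 0.45 mL brought to 43.6 mL → factor 43.6/0.45 = 96.889
Dilution factor through solution 3 = 38.889 × 10 × 96.889 = 37679
[solution 3] = 3.00 × 10^9 PFU/mL / 37679 = 7.96 × 10^4 PFU/mL

7.96 × 10^4 PFU/mL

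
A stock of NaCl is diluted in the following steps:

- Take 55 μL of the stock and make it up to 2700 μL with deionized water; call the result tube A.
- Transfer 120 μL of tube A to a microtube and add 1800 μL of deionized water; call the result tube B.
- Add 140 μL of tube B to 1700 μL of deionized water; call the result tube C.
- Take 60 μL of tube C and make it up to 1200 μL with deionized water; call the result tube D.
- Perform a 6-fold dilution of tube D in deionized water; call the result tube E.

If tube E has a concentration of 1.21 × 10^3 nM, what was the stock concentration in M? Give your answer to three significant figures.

Step 1: 55 μL brought to 2700 μL → factor 2700/55 = 49.091
Step 2: 120 μL + 1800 μL = 1920 μL total → factor 1920/120 = 16
Step 3: 140 μL + 1700 μL = 1840 μL total → factor 1840/140 = 13.143
Step 4: 60 μL brought to 1200 μL → factor 1200/60 = 20
Step 5: 6-fold → factor 6
Overall dilution factor = 49.091 × 16 × 13.143 × 20 × 6 = 1.2388 × 10^6
Stock = 1.21 × 10^3 nM × 1.2388 × 10^6 = 1.499 × 10^9 nM = 1.50 M

1.50 M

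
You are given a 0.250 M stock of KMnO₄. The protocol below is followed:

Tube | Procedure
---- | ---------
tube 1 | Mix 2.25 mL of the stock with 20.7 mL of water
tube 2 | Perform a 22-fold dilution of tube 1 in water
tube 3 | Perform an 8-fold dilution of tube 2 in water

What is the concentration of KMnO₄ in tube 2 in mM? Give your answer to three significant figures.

1.11 mM

Step 1: 2.25 mL + 20.7 mL = 22.95 mL total → factor 22.95/2.25 = 10.2
Step 2: 22-fold → factor 22
Dilution factor through tube 2 = 10.2 × 22 = 224.4
[tube 2] = 0.250 M / 224.4 = 0.001114 M = 1.11 mM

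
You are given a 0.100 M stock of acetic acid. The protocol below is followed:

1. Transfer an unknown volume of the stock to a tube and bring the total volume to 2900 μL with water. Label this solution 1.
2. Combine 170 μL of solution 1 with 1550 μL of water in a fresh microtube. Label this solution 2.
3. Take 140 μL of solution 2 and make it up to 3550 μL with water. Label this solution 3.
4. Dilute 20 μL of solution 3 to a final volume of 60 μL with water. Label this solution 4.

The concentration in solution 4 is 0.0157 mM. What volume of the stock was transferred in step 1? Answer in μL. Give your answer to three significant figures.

Step 1: v brought to 2900 μL → factor = 2900 μL/v
Step 2: 170 μL + 1550 μL = 1720 μL total → factor 1720/170 = 10.118
Step 3: 140 μL brought to 3550 μL → factor 3550/140 = 25.357
Step 4: 20 μL brought to 60 μL → factor 60/20 = 3
Product of known-step factors = 769.66
Overall factor = 0.100 M / (0.0157 mM) = 6369.4
Step-1 factor = 6369.4 / 769.66 = 8.2756
v = 2900 μL / 8.2756 = 350 μL

350 μL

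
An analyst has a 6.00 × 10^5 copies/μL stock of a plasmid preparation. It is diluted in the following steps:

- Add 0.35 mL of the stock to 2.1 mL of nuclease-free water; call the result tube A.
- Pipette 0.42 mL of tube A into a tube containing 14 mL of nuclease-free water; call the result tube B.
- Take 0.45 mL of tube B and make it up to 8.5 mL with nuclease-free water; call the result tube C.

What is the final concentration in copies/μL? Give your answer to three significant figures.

132 copies/μL

Step 1: 0.35 mL + 2.1 mL = 2.45 mL total → factor 2.45/0.35 = 7
Step 2: 0.42 mL + 14 mL = 14.42 mL total → factor 14.42/0.42 = 34.333
Step 3: 0.45 mL brought to 8.5 mL → factor 8.5/0.45 = 18.889
Overall dilution factor = 7 × 34.333 × 18.889 = 4539.6
Final = 6.00 × 10^5 copies/μL / 4539.6 = 132 copies/μL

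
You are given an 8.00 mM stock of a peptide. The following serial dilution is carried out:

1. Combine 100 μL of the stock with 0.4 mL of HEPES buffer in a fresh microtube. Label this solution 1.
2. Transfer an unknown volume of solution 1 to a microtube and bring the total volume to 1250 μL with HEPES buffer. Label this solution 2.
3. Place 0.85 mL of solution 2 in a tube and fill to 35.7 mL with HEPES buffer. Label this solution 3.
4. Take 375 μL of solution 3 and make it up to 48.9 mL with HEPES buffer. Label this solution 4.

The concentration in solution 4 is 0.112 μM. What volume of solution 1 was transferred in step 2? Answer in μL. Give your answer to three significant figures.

Step 1: 100 μL + 0.4 mL = 500 μL total → factor 500/100 = 5
Step 2: v brought to 1250 μL → factor = 1250 μL/v
Step 3: 0.85 mL brought to 35.7 mL → factor 35.7/0.85 = 42
Step 4: 375 μL brought to 48.9 mL → factor 48900/375 = 130.4
Product of known-step factors = 27384
Overall factor = 8.00 mM / (0.112 μM) = 71429
Step-2 factor = 71429 / 27384 = 2.6084
v = 1250 μL / 2.6084 = 479 μL

479 μL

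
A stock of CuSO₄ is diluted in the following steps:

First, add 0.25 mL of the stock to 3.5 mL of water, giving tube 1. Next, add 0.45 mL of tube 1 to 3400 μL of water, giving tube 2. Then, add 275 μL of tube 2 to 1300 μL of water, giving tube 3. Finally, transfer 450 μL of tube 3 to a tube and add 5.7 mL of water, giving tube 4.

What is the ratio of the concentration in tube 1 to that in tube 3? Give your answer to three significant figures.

Step 1: 0.25 mL + 3.5 mL = 3.75 mL total → factor 3.75/0.25 = 15
Step 2: 0.45 mL + 3400 μL = 3.85 mL total → factor 3.85/0.45 = 8.5556
Step 3: 275 μL + 1300 μL = 1575 μL total → factor 1575/275 = 5.7273
Dilution factor to tube 1 = 15; to tube 3 = 735
[tube 1]/[tube 3] = (factor to tube 3)/(factor to tube 1) = 735/15 = 49.0

49.0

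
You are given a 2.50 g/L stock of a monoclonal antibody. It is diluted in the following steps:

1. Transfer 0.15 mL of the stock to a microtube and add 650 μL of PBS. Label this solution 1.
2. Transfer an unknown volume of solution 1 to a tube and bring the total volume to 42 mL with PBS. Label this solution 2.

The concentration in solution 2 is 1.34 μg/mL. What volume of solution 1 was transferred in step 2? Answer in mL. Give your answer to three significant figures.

0.120 mL

Step 1: 0.15 mL + 650 μL = 0.8 mL total → factor 0.8/0.15 = 5.3333
Step 2: v brought to 42 mL → factor = 42 mL/v
Product of known-step factors = 5.3333
Overall factor = 2.50 g/L / (1.34 μg/mL) = 1865.7
Step-2 factor = 1865.7 / 5.3333 = 349.81
v = 42 mL / 349.81 = 0.120 mL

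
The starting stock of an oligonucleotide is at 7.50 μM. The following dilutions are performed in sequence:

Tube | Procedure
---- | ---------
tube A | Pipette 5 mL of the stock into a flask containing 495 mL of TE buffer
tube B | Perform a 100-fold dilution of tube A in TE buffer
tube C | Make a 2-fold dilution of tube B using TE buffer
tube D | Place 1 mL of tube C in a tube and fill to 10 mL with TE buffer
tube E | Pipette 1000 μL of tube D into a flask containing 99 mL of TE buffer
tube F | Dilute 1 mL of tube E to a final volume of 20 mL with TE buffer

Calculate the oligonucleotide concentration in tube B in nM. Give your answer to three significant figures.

0.750 nM

Step 1: 5 mL + 495 mL = 500 mL total → factor 500/5 = 100
Step 2: 100-fold → factor 100
Dilution factor through tube B = 100 × 100 = 10000
[tube B] = 7.50 μM / 10000 = 0.0007500 μM = 0.750 nM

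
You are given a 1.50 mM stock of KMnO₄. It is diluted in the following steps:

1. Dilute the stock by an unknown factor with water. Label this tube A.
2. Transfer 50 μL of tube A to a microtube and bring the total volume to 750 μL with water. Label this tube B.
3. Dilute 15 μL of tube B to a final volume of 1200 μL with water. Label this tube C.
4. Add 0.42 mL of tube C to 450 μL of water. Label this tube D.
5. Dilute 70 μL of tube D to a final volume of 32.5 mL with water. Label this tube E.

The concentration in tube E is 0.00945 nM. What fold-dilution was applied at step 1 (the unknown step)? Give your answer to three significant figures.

138-fold

Step 1: unknown factor x
Step 2: 50 μL brought to 750 μL → factor 750/50 = 15
Step 3: 15 μL brought to 1200 μL → factor 1200/15 = 80
Step 4: 0.42 mL + 450 μL = 0.87 mL total → factor 0.87/0.42 = 2.0714
Step 5: 70 μL brought to 32.5 mL → factor 32500/70 = 464.29
Product of known-step factors = 1.1541 × 10^6
Overall factor = 1.50 mM / (0.00945 nM) = 1.5873 × 10^8
x = 1.5873 × 10^8 / 1.1541 × 10^6 = 138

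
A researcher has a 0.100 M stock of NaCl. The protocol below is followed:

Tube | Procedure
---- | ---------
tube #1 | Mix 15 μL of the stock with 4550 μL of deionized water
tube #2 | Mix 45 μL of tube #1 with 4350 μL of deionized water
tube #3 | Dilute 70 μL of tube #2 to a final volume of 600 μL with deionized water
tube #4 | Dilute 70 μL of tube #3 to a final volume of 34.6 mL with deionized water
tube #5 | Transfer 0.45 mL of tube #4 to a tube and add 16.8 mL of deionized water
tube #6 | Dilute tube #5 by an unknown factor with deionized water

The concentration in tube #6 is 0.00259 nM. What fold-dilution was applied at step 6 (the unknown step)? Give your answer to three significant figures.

Step 1: 15 μL + 4550 μL = 4565 μL total → factor 4565/15 = 304.33
Step 2: 45 μL + 4350 μL = 4395 μL total → factor 4395/45 = 97.667
Step 3: 70 μL brought to 600 μL → factor 600/70 = 8.5714
Step 4: 70 μL brought to 34.6 mL → factor 34600/70 = 494.29
Step 5: 0.45 mL + 16.8 mL = 17.25 mL total → factor 17.25/0.45 = 38.333
Step 6: unknown factor x
Product of known-step factors = 4.8273 × 10^9
Overall factor = 0.100 M / (0.00259 nM) = 3.861 × 10^10
x = 3.861 × 10^10 / 4.8273 × 10^9 = 8.00

8.00-fold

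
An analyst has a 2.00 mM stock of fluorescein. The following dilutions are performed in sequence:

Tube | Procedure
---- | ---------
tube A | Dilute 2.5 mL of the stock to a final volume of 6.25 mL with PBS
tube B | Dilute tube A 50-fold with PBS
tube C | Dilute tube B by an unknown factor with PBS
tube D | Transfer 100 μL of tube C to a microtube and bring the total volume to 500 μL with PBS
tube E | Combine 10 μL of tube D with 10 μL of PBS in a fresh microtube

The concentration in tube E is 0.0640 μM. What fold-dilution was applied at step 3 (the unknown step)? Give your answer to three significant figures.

25.0-fold

Step 1: 2.5 mL brought to 6.25 mL → factor 6.25/2.5 = 2.5
Step 2: 50-fold → factor 50
Step 3: unknown factor x
Step 4: 100 μL brought to 500 μL → factor 500/100 = 5
Step 5: 10 μL + 10 μL = 20 μL total → factor 20/10 = 2
Product of known-step factors = 1250
Overall factor = 2.00 mM / (0.0640 μM) = 31250
x = 31250 / 1250 = 25.0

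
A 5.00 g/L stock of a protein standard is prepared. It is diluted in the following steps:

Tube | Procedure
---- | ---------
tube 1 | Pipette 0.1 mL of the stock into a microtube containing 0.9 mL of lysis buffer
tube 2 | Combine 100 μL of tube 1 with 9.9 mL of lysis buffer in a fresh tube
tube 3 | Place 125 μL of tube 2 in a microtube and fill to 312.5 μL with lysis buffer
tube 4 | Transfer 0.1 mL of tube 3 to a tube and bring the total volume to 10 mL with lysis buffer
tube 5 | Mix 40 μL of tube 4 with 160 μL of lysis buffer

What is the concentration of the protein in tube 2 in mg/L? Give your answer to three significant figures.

5.00 mg/L

Step 1: 0.1 mL + 0.9 mL = 1 mL total → factor 1/0.1 = 10
Step 2: 100 μL + 9.9 mL = 10000 μL total → factor 10000/100 = 100
Dilution factor through tube 2 = 10 × 100 = 1000
[tube 2] = 5.00 g/L / 1000 = 0.005000 g/L = 5.00 mg/L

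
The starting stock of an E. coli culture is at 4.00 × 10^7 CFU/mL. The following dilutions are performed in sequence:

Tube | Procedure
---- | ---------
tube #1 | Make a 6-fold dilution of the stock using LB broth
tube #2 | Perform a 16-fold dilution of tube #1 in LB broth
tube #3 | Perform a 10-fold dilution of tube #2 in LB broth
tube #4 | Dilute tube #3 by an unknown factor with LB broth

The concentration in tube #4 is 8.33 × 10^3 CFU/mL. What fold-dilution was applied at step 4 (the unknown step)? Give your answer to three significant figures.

Step 1: 6-fold → factor 6
Step 2: 16-fold → factor 16
Step 3: 10-fold → factor 10
Step 4: unknown factor x
Product of known-step factors = 960
Overall factor = 4.00 × 10^7 CFU/mL / (8.33 × 10^3 CFU/mL) = 4801.9
x = 4801.9 / 960 = 5.00

5.00-fold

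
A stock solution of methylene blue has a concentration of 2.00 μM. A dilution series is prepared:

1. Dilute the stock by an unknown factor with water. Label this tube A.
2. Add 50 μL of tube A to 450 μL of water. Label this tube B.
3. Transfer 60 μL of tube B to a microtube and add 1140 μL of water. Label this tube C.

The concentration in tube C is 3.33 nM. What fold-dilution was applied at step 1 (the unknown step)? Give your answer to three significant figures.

Step 1: unknown factor x
Step 2: 50 μL + 450 μL = 500 μL total → factor 500/50 = 10
Step 3: 60 μL + 1140 μL = 1200 μL total → factor 1200/60 = 20
Product of known-step factors = 200
Overall factor = 2.00 μM / (3.33 nM) = 600.6
x = 600.6 / 200 = 3.00

3.00-fold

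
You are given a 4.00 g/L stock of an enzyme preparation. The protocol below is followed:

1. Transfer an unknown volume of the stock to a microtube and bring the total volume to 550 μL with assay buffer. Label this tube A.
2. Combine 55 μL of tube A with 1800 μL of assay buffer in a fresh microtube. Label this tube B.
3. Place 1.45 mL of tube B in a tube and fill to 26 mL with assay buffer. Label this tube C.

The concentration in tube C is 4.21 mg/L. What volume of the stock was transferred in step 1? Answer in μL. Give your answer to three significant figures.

350 μL

Step 1: v brought to 550 μL → factor = 550 μL/v
Step 2: 55 μL + 1800 μL = 1855 μL total → factor 1855/55 = 33.727
Step 3: 1.45 mL brought to 26 mL → factor 26/1.45 = 17.931
Product of known-step factors = 604.76
Overall factor = 4.00 g/L / (4.21 mg/L) = 950.12
Step-1 factor = 950.12 / 604.76 = 1.5711
v = 550 μL / 1.5711 = 350 μL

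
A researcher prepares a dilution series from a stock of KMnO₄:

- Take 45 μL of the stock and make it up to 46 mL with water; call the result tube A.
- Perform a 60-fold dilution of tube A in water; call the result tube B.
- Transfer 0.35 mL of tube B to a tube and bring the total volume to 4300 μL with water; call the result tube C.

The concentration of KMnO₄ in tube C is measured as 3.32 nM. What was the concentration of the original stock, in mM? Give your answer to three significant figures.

Step 1: 45 μL brought to 46 mL → factor 46000/45 = 1022.2
Step 2: 60-fold → factor 60
Step 3: 0.35 mL brought to 4300 μL → factor 4.3/0.35 = 12.286
Overall dilution factor = 1022.2 × 60 × 12.286 = 7.5352 × 10^5
Stock = 3.32 nM × 7.5352 × 10^5 = 2.502 × 10^6 nM = 2.50 mM

2.50 mM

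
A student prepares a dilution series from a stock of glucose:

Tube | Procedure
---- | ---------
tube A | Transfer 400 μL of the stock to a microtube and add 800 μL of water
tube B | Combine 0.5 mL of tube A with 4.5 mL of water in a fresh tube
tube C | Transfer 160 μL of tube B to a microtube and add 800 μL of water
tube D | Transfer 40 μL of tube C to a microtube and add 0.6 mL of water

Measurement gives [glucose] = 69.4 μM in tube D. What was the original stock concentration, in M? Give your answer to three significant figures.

Step 1: 400 μL + 800 μL = 1200 μL total → factor 1200/400 = 3
Step 2: 0.5 mL + 4.5 mL = 5 mL total → factor 5/0.5 = 10
Step 3: 160 μL + 800 μL = 960 μL total → factor 960/160 = 6
Step 4: 40 μL + 0.6 mL = 640 μL total → factor 640/40 = 16
Overall dilution factor = 3 × 10 × 6 × 16 = 2880
Stock = 69.4 μM × 2880 = 1.999 × 10^5 μM = 0.200 M

0.200 M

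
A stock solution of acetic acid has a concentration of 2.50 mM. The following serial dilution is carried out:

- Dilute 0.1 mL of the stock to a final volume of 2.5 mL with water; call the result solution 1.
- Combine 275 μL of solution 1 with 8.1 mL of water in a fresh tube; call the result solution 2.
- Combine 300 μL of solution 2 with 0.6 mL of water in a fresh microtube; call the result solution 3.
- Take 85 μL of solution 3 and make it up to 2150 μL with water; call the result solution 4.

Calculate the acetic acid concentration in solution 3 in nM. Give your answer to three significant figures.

Step 1: 0.1 mL brought to 2.5 mL → factor 2.5/0.1 = 25
Step 2: 275 μL + 8.1 mL = 8375 μL total → factor 8375/275 = 30.455
Step 3: 300 μL + 0.6 mL = 900 μL total → factor 900/300 = 3
Dilution factor through solution 3 = 25 × 30.455 × 3 = 2284.1
[solution 3] = 2.50 mM / 2284.1 = 0.001095 mM = 1.09 × 10^3 nM

1.09 × 10^3 nM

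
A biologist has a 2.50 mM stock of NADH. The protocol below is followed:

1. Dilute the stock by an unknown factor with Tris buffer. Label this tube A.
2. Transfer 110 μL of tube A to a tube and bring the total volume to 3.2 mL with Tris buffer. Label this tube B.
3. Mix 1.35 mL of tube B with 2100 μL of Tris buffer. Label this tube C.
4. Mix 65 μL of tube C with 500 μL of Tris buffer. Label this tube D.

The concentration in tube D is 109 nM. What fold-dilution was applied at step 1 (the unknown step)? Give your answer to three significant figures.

35.5-fold

Step 1: unknown factor x
Step 2: 110 μL brought to 3.2 mL → factor 3200/110 = 29.091
Step 3: 1.35 mL + 2100 μL = 3.45 mL total → factor 3.45/1.35 = 2.5556
Step 4: 65 μL + 500 μL = 565 μL total → factor 565/65 = 8.6923
Product of known-step factors = 646.22
Overall factor = 2.50 mM / (109 nM) = 22936
x = 22936 / 646.22 = 35.5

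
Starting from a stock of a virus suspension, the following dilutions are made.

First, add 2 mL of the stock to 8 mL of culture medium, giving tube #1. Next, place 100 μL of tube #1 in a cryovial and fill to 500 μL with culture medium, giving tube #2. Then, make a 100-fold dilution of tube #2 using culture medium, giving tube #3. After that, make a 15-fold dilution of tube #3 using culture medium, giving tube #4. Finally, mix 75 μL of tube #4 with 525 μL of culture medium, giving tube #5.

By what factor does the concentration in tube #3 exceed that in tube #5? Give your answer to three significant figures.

120

Step 1: 2 mL + 8 mL = 10 mL total → factor 10/2 = 5
Step 2: 100 μL brought to 500 μL → factor 500/100 = 5
Step 3: 100-fold → factor 100
Step 4: 15-fold → factor 15
Step 5: 75 μL + 525 μL = 600 μL total → factor 600/75 = 8
Dilution factor to tube #3 = 2500; to tube #5 = 3 × 10^5
[tube #3]/[tube #5] = (factor to tube #5)/(factor to tube #3) = 3 × 10^5/2500 = 120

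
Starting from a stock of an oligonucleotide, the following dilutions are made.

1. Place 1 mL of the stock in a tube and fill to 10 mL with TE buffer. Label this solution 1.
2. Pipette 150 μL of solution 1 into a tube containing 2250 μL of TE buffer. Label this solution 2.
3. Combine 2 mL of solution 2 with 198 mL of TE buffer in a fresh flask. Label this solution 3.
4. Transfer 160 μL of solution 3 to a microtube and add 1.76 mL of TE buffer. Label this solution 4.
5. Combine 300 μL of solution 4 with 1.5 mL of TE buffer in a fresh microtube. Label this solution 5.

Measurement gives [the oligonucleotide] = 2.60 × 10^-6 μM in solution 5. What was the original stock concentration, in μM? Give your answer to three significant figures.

3.00 μM

Step 1: 1 mL brought to 10 mL → factor 10/1 = 10
Step 2: 150 μL + 2250 μL = 2400 μL total → factor 2400/150 = 16
Step 3: 2 mL + 198 mL = 200 mL total → factor 200/2 = 100
Step 4: 160 μL + 1.76 mL = 1920 μL total → factor 1920/160 = 12
Step 5: 300 μL + 1.5 mL = 1800 μL total → factor 1800/300 = 6
Overall dilution factor = 10 × 16 × 100 × 12 × 6 = 1.152 × 10^6
Stock = 2.60 × 10^-6 μM × 1.152 × 10^6 = 3.00 μM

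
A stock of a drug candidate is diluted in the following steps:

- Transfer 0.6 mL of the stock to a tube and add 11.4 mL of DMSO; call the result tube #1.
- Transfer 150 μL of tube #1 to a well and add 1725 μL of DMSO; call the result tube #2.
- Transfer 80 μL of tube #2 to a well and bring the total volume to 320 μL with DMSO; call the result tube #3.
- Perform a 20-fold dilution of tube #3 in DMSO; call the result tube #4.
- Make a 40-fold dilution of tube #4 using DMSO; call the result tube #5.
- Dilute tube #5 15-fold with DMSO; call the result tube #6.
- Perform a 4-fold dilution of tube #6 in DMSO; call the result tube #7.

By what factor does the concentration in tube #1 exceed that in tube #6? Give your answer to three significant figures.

Step 1: 0.6 mL + 11.4 mL = 12 mL total → factor 12/0.6 = 20
Step 2: 150 μL + 1725 μL = 1875 μL total → factor 1875/150 = 12.5
Step 3: 80 μL brought to 320 μL → factor 320/80 = 4
Step 4: 20-fold → factor 20
Step 5: 40-fold → factor 40
Step 6: 15-fold → factor 15
Dilution factor to tube #1 = 20; to tube #6 = 1.2 × 10^7
[tube #1]/[tube #6] = (factor to tube #6)/(factor to tube #1) = 1.2 × 10^7/20 = 6.00 × 10^5

6.00 × 10^5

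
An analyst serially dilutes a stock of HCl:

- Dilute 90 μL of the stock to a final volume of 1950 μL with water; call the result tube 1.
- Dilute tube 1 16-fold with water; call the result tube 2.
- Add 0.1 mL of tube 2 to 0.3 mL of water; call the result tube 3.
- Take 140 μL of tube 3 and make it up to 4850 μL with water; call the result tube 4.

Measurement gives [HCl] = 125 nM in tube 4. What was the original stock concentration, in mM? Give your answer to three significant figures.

Step 1: 90 μL brought to 1950 μL → factor 1950/90 = 21.667
Step 2: 16-fold → factor 16
Step 3: 0.1 mL + 0.3 mL = 0.4 mL total → factor 0.4/0.1 = 4
Step 4: 140 μL brought to 4850 μL → factor 4850/140 = 34.643
Overall dilution factor = 21.667 × 16 × 4 × 34.643 = 48038
Stock = 125 nM × 48038 = 6.005 × 10^6 nM = 6.00 mM

6.00 mM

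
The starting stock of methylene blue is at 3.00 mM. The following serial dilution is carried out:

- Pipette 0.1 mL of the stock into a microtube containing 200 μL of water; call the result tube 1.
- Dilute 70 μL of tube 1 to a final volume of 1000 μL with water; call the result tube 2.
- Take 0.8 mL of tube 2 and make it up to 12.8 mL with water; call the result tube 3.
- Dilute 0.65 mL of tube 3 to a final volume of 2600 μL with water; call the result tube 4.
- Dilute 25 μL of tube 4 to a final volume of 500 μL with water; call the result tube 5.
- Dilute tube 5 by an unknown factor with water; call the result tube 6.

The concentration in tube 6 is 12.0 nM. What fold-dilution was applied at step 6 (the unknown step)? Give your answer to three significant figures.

Step 1: 0.1 mL + 200 μL = 0.3 mL total → factor 0.3/0.1 = 3
Step 2: 70 μL brought to 1000 μL → factor 1000/70 = 14.286
Step 3: 0.8 mL brought to 12.8 mL → factor 12.8/0.8 = 16
Step 4: 0.65 mL brought to 2600 μL → factor 2.6/0.65 = 4
Step 5: 25 μL brought to 500 μL → factor 500/25 = 20
Step 6: unknown factor x
Product of known-step factors = 54857
Overall factor = 3.00 mM / (12.0 nM) = 2.5 × 10^5
x = 2.5 × 10^5 / 54857 = 4.56

4.56-fold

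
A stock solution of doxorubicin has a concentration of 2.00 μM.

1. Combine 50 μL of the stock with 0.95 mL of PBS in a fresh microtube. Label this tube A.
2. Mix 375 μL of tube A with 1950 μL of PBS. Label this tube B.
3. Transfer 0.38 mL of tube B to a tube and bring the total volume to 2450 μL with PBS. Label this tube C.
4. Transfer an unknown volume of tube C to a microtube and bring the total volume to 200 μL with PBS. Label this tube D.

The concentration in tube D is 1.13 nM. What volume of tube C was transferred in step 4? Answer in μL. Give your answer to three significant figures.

90.3 μL

Step 1: 50 μL + 0.95 mL = 1000 μL total → factor 1000/50 = 20
Step 2: 375 μL + 1950 μL = 2325 μL total → factor 2325/375 = 6.2
Step 3: 0.38 mL brought to 2450 μL → factor 2.45/0.38 = 6.4474
Step 4: v brought to 200 μL → factor = 200 μL/v
Product of known-step factors = 799.47
Overall factor = 2.00 μM / (1.13 nM) = 1769.9
Step-4 factor = 1769.9 / 799.47 = 2.2138
v = 200 μL / 2.2138 = 90.3 μL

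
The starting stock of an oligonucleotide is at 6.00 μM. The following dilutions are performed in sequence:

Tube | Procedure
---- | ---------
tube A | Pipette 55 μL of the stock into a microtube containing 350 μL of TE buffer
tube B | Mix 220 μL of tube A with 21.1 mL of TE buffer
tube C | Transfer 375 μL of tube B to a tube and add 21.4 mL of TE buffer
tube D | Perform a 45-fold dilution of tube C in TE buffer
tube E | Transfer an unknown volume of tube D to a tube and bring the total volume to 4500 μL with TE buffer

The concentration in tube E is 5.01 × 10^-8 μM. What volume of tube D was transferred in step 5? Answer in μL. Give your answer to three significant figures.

70.1 μL

Step 1: 55 μL + 350 μL = 405 μL total → factor 405/55 = 7.3636
Step 2: 220 μL + 21.1 mL = 21320 μL total → factor 21320/220 = 96.909
Step 3: 375 μL + 21.4 mL = 21775 μL total → factor 21775/375 = 58.067
Step 4: 45-fold → factor 45
Step 5: v brought to 4500 μL → factor = 4500 μL/v
Product of known-step factors = 1.8646 × 10^6
Overall factor = 6.00 μM / (5.01 × 10^-8 μM) = 1.1976 × 10^8
Step-5 factor = 1.1976 × 10^8 / 1.8646 × 10^6 = 64.227
v = 4500 μL / 64.227 = 70.1 μL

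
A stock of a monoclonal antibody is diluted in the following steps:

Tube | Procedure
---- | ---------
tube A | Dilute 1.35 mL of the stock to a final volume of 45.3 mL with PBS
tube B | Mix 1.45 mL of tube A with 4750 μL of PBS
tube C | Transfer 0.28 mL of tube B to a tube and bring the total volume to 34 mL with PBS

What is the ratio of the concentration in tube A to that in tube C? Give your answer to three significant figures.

519

Step 1: 1.35 mL brought to 45.3 mL → factor 45.3/1.35 = 33.556
Step 2: 1.45 mL + 4750 μL = 6.2 mL total → factor 6.2/1.45 = 4.2759
Step 3: 0.28 mL brought to 34 mL → factor 34/0.28 = 121.43
Dilution factor to tube A = 33.556; to tube C = 17422
[tube A]/[tube C] = (factor to tube C)/(factor to tube A) = 17422/33.556 = 519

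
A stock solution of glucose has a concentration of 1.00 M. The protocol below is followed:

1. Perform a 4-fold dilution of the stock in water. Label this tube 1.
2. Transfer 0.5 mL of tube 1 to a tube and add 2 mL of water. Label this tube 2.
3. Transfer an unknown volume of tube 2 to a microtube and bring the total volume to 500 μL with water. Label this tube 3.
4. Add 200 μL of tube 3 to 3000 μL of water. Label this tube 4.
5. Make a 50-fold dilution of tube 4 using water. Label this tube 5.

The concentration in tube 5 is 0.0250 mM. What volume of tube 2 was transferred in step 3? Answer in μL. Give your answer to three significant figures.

Step 1: 4-fold → factor 4
Step 2: 0.5 mL + 2 mL = 2.5 mL total → factor 2.5/0.5 = 5
Step 3: v brought to 500 μL → factor = 500 μL/v
Step 4: 200 μL + 3000 μL = 3200 μL total → factor 3200/200 = 16
Step 5: 50-fold → factor 50
Product of known-step factors = 16000
Overall factor = 1.00 M / (0.0250 mM) = 40000
Step-3 factor = 40000 / 16000 = 2.5
v = 500 μL / 2.5 = 200 μL

200 μL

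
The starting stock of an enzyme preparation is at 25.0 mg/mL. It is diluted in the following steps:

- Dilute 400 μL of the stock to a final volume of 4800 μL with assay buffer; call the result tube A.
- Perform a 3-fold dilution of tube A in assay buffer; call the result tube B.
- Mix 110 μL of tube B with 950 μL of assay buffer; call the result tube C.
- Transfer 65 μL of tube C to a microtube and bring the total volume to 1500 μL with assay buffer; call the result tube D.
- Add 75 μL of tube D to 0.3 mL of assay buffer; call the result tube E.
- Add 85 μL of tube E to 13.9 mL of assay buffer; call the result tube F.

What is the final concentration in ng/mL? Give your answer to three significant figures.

3.80 ng/mL

Step 1: 400 μL brought to 4800 μL → factor 4800/400 = 12
Step 2: 3-fold → factor 3
Step 3: 110 μL + 950 μL = 1060 μL total → factor 1060/110 = 9.6364
Step 4: 65 μL brought to 1500 μL → factor 1500/65 = 23.077
Step 5: 75 μL + 0.3 mL = 375 μL total → factor 375/75 = 5
Step 6: 85 μL + 13.9 mL = 13985 μL total → factor 13985/85 = 164.53
Overall dilution factor = 12 × 3 × 9.6364 × 23.077 × 5 × 164.53 = 6.5858 × 10^6
Final = 25.0 mg/mL / 6.5858 × 10^6 = 3.796 × 10^-6 mg/mL = 3.80 ng/mL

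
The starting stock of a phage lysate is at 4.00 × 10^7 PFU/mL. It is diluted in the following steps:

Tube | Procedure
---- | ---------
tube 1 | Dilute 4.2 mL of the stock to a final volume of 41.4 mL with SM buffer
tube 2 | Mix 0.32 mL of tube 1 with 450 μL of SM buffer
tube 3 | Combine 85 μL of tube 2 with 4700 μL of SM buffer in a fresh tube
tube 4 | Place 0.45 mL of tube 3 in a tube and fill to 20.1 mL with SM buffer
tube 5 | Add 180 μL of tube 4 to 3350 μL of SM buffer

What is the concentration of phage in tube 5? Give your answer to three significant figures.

34.2 PFU/mL

Step 1: 4.2 mL brought to 41.4 mL → factor 41.4/4.2 = 9.8571
Step 2: 0.32 mL + 450 μL = 0.77 mL total → factor 0.77/0.32 = 2.4062
Step 3: 85 μL + 4700 μL = 4785 μL total → factor 4785/85 = 56.294
Step 4: 0.45 mL brought to 20.1 mL → factor 20.1/0.45 = 44.667
Step 5: 180 μL + 3350 μL = 3530 μL total → factor 3530/180 = 19.611
Overall dilution factor = 9.8571 × 2.4062 × 56.294 × 44.667 × 19.611 = 1.1696 × 10^6
Final = 4.00 × 10^7 PFU/mL / 1.1696 × 10^6 = 34.2 PFU/mL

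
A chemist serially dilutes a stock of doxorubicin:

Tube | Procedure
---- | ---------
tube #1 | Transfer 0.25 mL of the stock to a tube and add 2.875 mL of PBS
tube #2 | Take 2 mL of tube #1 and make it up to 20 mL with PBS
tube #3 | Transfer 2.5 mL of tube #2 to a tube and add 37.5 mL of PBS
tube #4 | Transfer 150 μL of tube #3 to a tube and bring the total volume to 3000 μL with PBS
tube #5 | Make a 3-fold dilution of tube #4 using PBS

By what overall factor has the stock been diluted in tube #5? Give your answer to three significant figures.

1.20 × 10^5

Step 1: 0.25 mL + 2.875 mL = 3.125 mL total → factor 3.125/0.25 = 12.5
Step 2: 2 mL brought to 20 mL → factor 20/2 = 10
Step 3: 2.5 mL + 37.5 mL = 40 mL total → factor 40/2.5 = 16
Step 4: 150 μL brought to 3000 μL → factor 3000/150 = 20
Step 5: 3-fold → factor 3
Overall dilution factor = 12.5 × 10 × 16 × 20 × 3 = 1.2 × 10^5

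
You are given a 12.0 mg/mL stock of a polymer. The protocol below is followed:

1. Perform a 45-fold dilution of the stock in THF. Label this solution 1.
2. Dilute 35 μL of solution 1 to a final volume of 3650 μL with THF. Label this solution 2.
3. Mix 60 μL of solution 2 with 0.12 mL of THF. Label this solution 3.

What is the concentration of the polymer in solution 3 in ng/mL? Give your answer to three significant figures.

Step 1: 45-fold → factor 45
Step 2: 35 μL brought to 3650 μL → factor 3650/35 = 104.29
Step 3: 60 μL + 0.12 mL = 180 μL total → factor 180/60 = 3
Overall dilution factor = 45 × 104.29 × 3 = 14079
Final = 12.0 mg/mL / 14079 = 0.0008524 mg/mL = 852 ng/mL

852 ng/mL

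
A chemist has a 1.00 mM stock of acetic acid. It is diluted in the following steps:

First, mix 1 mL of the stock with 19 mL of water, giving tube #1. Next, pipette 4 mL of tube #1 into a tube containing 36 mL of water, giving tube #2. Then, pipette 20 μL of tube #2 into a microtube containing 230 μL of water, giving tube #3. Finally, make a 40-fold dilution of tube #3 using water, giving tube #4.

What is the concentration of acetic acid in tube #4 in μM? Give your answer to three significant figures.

Step 1: 1 mL + 19 mL = 20 mL total → factor 20/1 = 20
Step 2: 4 mL + 36 mL = 40 mL total → factor 40/4 = 10
Step 3: 20 μL + 230 μL = 250 μL total → factor 250/20 = 12.5
Step 4: 40-fold → factor 40
Overall dilution factor = 20 × 10 × 12.5 × 40 = 1 × 10^5
Final = 1.00 mM / 1 × 10^5 = 1.000 × 10^-5 mM = 0.0100 μM

0.0100 μM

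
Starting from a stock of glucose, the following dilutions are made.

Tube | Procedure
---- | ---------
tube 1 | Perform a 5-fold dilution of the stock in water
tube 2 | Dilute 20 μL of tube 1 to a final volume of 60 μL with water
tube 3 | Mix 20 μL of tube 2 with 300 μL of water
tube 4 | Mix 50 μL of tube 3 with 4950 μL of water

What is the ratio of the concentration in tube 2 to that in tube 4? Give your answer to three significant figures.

1.60 × 10^3

Step 1: 5-fold → factor 5
Step 2: 20 μL brought to 60 μL → factor 60/20 = 3
Step 3: 20 μL + 300 μL = 320 μL total → factor 320/20 = 16
Step 4: 50 μL + 4950 μL = 5000 μL total → factor 5000/50 = 100
Dilution factor to tube 2 = 15; to tube 4 = 24000
[tube 2]/[tube 4] = (factor to tube 4)/(factor to tube 2) = 24000/15 = 1.60 × 10^3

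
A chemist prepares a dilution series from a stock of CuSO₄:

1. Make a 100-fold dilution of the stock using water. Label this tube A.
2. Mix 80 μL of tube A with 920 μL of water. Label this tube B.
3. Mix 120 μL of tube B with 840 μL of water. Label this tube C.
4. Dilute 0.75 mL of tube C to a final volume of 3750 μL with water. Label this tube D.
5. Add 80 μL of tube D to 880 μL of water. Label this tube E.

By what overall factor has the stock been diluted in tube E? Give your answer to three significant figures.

Step 1: 100-fold → factor 100
Step 2: 80 μL + 920 μL = 1000 μL total → factor 1000/80 = 12.5
Step 3: 120 μL + 840 μL = 960 μL total → factor 960/120 = 8
Step 4: 0.75 mL brought to 3750 μL → factor 3.75/0.75 = 5
Step 5: 80 μL + 880 μL = 960 μL total → factor 960/80 = 12
Overall dilution factor = 100 × 12.5 × 8 × 5 × 12 = 6 × 10^5

6.00 × 10^5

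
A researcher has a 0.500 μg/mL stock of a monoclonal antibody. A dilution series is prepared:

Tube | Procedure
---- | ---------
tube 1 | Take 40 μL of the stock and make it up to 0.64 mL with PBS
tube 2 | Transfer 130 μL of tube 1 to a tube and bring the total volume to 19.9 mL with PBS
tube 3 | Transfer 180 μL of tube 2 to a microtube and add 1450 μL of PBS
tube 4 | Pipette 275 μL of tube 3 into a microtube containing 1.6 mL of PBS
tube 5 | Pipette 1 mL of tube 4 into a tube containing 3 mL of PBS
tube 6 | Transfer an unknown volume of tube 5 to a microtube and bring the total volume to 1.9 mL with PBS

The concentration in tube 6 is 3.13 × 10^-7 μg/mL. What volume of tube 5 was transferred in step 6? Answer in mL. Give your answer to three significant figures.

0.719 mL

Step 1: 40 μL brought to 0.64 mL → factor 640/40 = 16
Step 2: 130 μL brought to 19.9 mL → factor 19900/130 = 153.08
Step 3: 180 μL + 1450 μL = 1630 μL total → factor 1630/180 = 9.0556
Step 4: 275 μL + 1.6 mL = 1875 μL total → factor 1875/275 = 6.8182
Step 5: 1 mL + 3 mL = 4 mL total → factor 4/1 = 4
Step 6: v brought to 1.9 mL → factor = 1.9 mL/v
Product of known-step factors = 6.0489 × 10^5
Overall factor = 0.500 μg/mL / (3.13 × 10^-7 μg/mL) = 1.5974 × 10^6
Step-6 factor = 1.5974 × 10^6 / 6.0489 × 10^5 = 2.6409
v = 1.9 mL / 2.6409 = 0.719 mL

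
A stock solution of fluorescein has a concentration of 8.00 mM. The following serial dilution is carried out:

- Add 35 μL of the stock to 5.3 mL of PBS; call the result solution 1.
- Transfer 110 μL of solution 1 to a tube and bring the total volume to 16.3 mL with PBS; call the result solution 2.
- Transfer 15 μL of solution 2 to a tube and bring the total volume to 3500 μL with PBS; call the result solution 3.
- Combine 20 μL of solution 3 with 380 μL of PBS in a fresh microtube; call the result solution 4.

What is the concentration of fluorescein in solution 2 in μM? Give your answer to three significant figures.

0.354 μM

Step 1: 35 μL + 5.3 mL = 5335 μL total → factor 5335/35 = 152.43
Step 2: 110 μL brought to 16.3 mL → factor 16300/110 = 148.18
Dilution factor through solution 2 = 152.43 × 148.18 = 22587
[solution 2] = 8.00 mM / 22587 = 0.0003542 mM = 0.354 μM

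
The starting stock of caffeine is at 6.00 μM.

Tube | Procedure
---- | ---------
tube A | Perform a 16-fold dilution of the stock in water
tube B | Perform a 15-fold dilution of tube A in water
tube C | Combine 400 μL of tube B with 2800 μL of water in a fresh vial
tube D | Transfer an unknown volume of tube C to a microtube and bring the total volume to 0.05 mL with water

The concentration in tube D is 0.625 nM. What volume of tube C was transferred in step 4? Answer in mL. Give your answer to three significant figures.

0.0100 mL

Step 1: 16-fold → factor 16
Step 2: 15-fold → factor 15
Step 3: 400 μL + 2800 μL = 3200 μL total → factor 3200/400 = 8
Step 4: v brought to 0.05 mL → factor = 0.05 mL/v
Product of known-step factors = 1920
Overall factor = 6.00 μM / (0.625 nM) = 9600
Step-4 factor = 9600 / 1920 = 5
v = 0.05 mL / 5 = 0.0100 mL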